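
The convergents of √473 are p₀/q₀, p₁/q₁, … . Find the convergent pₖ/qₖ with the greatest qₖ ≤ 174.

3719/171

√473 = [21; 1, 2, 1, 42, …] (period length 4).
Convergents:
  p_0/q_0 = 21/1
  p_1/q_1 = 22/1
  p_2/q_2 = 65/3
  p_3/q_3 = 87/4
  p_4/q_4 = 3719/171
  p_5/q_5 = 3806/175
q_4 = 171 ≤ 174 < 175 = q_5, so the answer is 3719/171.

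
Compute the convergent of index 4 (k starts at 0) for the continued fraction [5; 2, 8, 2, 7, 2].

1472/269

Using pₖ = aₖpₖ₋₁ + pₖ₋₂, qₖ = aₖqₖ₋₁ + qₖ₋₂ (with p₋₁=1, p₋₂=0, q₋₁=0, q₋₂=1):
  k=0: a=5, p=5, q=1
  k=1: a=2, p=11, q=2
  k=2: a=8, p=93, q=17
  k=3: a=2, p=197, q=36
  k=4: a=7, p=1472, q=269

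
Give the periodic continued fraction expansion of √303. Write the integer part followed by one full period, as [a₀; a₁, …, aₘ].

[17; 2, 2, 5, 2, 2, 34]

a₀ = ⌊√303⌋ = 17.
With m₀=0, d₀=1 and mₖ₊₁ = dₖaₖ − mₖ, dₖ₊₁ = (n − mₖ₊₁²)/dₖ, aₖ₊₁ = ⌊(a₀+mₖ₊₁)/dₖ₊₁⌋:
  k=1: m=17, d=14, a=2
  k=2: m=11, d=13, a=2
  k=3: m=15, d=6, a=5
  k=4: m=15, d=13, a=2
  k=5: m=11, d=14, a=2
  k=6: m=17, d=1, a=34
d=1 and a=2a₀=34 at k=6, so the next step gives (m, d) = (17, 14) again — its k=1 value — and the period has length 6.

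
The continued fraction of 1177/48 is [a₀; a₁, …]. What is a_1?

1

1177 = 24·48 + 25   →  a_0 = 24
48 = 1·25 + 23   →  a_1 = 1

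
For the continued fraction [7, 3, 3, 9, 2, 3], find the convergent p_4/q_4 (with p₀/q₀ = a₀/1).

1431/196

Using pₖ = aₖpₖ₋₁ + pₖ₋₂, qₖ = aₖqₖ₋₁ + qₖ₋₂ (with p₋₁=1, p₋₂=0, q₋₁=0, q₋₂=1):
  k=0: a=7, p=7, q=1
  k=1: a=3, p=22, q=3
  k=2: a=3, p=73, q=10
  k=3: a=9, p=679, q=93
  k=4: a=2, p=1431, q=196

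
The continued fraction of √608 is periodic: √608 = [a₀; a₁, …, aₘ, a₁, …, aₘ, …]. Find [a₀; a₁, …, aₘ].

a₀ = ⌊√608⌋ = 24.
With m₀=0, d₀=1 and mₖ₊₁ = dₖaₖ − mₖ, dₖ₊₁ = (n − mₖ₊₁²)/dₖ, aₖ₊₁ = ⌊(a₀+mₖ₊₁)/dₖ₊₁⌋:
  k=1: m=24, d=32, a=1
  k=2: m=8, d=17, a=1
  k=3: m=9, d=31, a=1
  k=4: m=22, d=4, a=11
  k=5: m=22, d=31, a=1
  k=6: m=9, d=17, a=1
  k=7: m=8, d=32, a=1
  k=8: m=24, d=1, a=48
d=1 and a=2a₀=48 at k=8, so the next step gives (m, d) = (24, 32) again — its k=1 value — and the period has length 8.

[24; 1, 1, 1, 11, 1, 1, 1, 48]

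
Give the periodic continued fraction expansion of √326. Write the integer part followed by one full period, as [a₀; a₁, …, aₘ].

a₀ = ⌊√326⌋ = 18.
With m₀=0, d₀=1 and mₖ₊₁ = dₖaₖ − mₖ, dₖ₊₁ = (n − mₖ₊₁²)/dₖ, aₖ₊₁ = ⌊(a₀+mₖ₊₁)/dₖ₊₁⌋:
  k=1: m=18, d=2, a=18
  k=2: m=18, d=1, a=36
d=1 and a=2a₀=36 at k=2, so the next step gives (m, d) = (18, 2) again — its k=1 value — and the period has length 2.

[18; 18, 36]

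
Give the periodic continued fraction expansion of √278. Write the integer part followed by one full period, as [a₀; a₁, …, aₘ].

[16; 1, 2, 16, 2, 1, 32]

a₀ = ⌊√278⌋ = 16.
With m₀=0, d₀=1 and mₖ₊₁ = dₖaₖ − mₖ, dₖ₊₁ = (n − mₖ₊₁²)/dₖ, aₖ₊₁ = ⌊(a₀+mₖ₊₁)/dₖ₊₁⌋:
  k=1: m=16, d=22, a=1
  k=2: m=6, d=11, a=2
  k=3: m=16, d=2, a=16
  k=4: m=16, d=11, a=2
  k=5: m=6, d=22, a=1
  k=6: m=16, d=1, a=32
d=1 and a=2a₀=32 at k=6, so the next step gives (m, d) = (16, 22) again — its k=1 value — and the period has length 6.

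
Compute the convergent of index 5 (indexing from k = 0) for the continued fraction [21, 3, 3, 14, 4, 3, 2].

Using pₖ = aₖpₖ₋₁ + pₖ₋₂, qₖ = aₖqₖ₋₁ + qₖ₋₂ (with p₋₁=1, p₋₂=0, q₋₁=0, q₋₂=1):
  k=0: a=21, p=21, q=1
  k=1: a=3, p=64, q=3
  k=2: a=3, p=213, q=10
  k=3: a=14, p=3046, q=143
  k=4: a=4, p=12397, q=582
  k=5: a=3, p=40237, q=1889

40237/1889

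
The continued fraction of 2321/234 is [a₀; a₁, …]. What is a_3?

2321 = 9·234 + 215   →  a_0 = 9
234 = 1·215 + 19   →  a_1 = 1
215 = 11·19 + 6   →  a_2 = 11
19 = 3·6 + 1   →  a_3 = 3

3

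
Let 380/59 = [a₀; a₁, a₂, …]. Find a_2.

380 = 6·59 + 26   →  a_0 = 6
59 = 2·26 + 7   →  a_1 = 2
26 = 3·7 + 5   →  a_2 = 3

3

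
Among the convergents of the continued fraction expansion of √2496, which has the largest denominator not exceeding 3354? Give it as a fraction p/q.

√2496 = [49; 1, 23, 1, 98, …] (period length 4).
Convergents:
  p_0/q_0 = 49/1
  p_1/q_1 = 50/1
  p_2/q_2 = 1199/24
  p_3/q_3 = 1249/25
  p_4/q_4 = 123601/2474
  p_5/q_5 = 124850/2499
  p_6/q_6 = 2995151/59951
q_5 = 2499 ≤ 3354 < 59951 = q_6, so the answer is 124850/2499.

124850/2499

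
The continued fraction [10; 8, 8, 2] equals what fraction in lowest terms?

Fold from the inside: start with 2/1.
  8 + 1/2 = 17/2
  8 + 2/17 = 138/17
  10 + 17/138 = 1397/138

1397/138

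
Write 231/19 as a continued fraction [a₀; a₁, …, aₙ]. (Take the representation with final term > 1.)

[12; 6, 3]

231 = 12×19 + 3
19 = 6×3 + 1
3 = 3×1 + 0  (stop)
So 231/19 = [12; 6, 3].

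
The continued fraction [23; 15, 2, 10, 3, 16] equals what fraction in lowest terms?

378744/16421

Fold from the inside: start with 16/1.
  3 + 1/16 = 49/16
  10 + 16/49 = 506/49
  2 + 49/506 = 1061/506
  15 + 506/1061 = 16421/1061
  23 + 1061/16421 = 378744/16421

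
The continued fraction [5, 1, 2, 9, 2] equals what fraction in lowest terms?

335/59

Fold from the inside: start with 2/1.
  9 + 1/2 = 19/2
  2 + 2/19 = 40/19
  1 + 19/40 = 59/40
  5 + 40/59 = 335/59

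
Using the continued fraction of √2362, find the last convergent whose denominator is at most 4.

√2362 = [48; 1, 1, 1, 1, 96, …] (period length 5).
Convergents:
  p_0/q_0 = 48/1
  p_1/q_1 = 49/1
  p_2/q_2 = 97/2
  p_3/q_3 = 146/3
  p_4/q_4 = 243/5
q_3 = 3 ≤ 4 < 5 = q_4, so the answer is 146/3.

146/3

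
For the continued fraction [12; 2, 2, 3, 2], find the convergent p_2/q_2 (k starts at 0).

Using pₖ = aₖpₖ₋₁ + pₖ₋₂, qₖ = aₖqₖ₋₁ + qₖ₋₂ (with p₋₁=1, p₋₂=0, q₋₁=0, q₋₂=1):
  k=0: a=12, p=12, q=1
  k=1: a=2, p=25, q=2
  k=2: a=2, p=62, q=5

62/5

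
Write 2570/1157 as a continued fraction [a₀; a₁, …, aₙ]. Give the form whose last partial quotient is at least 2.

2570 = 2·1157 + 256
1157 = 4·256 + 133
256 = 1·133 + 123
133 = 1·123 + 10
123 = 12·10 + 3
10 = 3·3 + 1
3 = 3·1 + 0  (stop)
So 2570/1157 = [2; 4, 1, 1, 12, 3, 3].

[2; 4, 1, 1, 12, 3, 3]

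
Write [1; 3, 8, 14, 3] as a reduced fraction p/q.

Fold from the inside: start with 3/1.
  14 + 1/3 = 43/3
  8 + 3/43 = 347/43
  3 + 43/347 = 1084/347
  1 + 347/1084 = 1431/1084

1431/1084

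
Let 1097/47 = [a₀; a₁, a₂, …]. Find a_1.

1097 = 23·47 + 16   →  a_0 = 23
47 = 2·16 + 15   →  a_1 = 2

2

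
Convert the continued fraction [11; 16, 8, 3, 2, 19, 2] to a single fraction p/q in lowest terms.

Using pₖ = aₖpₖ₋₁ + pₖ₋₂ and qₖ = aₖqₖ₋₁ + qₖ₋₂:
  k=0: a=11, p=11, q=1
  k=1: a=16, p=177, q=16
  k=2: a=8, p=1427, q=129
  k=3: a=3, p=4458, q=403
  k=4: a=2, p=10343, q=935
  k=5: a=19, p=200975, q=18168
  k=6: a=2, p=412293, q=37271

412293/37271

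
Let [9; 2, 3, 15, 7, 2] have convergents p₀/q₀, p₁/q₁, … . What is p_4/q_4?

7129/756

Using pₖ = aₖpₖ₋₁ + pₖ₋₂, qₖ = aₖqₖ₋₁ + qₖ₋₂ (with p₋₁=1, p₋₂=0, q₋₁=0, q₋₂=1):
  k=0: a=9, p=9, q=1
  k=1: a=2, p=19, q=2
  k=2: a=3, p=66, q=7
  k=3: a=15, p=1009, q=107
  k=4: a=7, p=7129, q=756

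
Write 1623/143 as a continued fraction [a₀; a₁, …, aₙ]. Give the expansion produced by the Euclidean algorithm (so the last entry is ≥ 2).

1623 = 11×143 + 50
143 = 2×50 + 43
50 = 1×43 + 7
43 = 6×7 + 1
7 = 7×1 + 0  (stop)
So 1623/143 = [11; 2, 1, 6, 7].

[11; 2, 1, 6, 7]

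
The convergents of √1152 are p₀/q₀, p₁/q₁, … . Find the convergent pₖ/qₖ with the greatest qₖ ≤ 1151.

38625/1138

√1152 = [33; 1, 15, 1, 66, …] (period length 4).
Convergents:
  p_0/q_0 = 33/1
  p_1/q_1 = 34/1
  p_2/q_2 = 543/16
  p_3/q_3 = 577/17
  p_4/q_4 = 38625/1138
  p_5/q_5 = 39202/1155
q_4 = 1138 ≤ 1151 < 1155 = q_5, so the answer is 38625/1138.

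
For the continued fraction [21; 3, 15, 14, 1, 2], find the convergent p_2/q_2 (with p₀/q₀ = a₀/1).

981/46

Using pₖ = aₖpₖ₋₁ + pₖ₋₂, qₖ = aₖqₖ₋₁ + qₖ₋₂ (with p₋₁=1, p₋₂=0, q₋₁=0, q₋₂=1):
  k=0: a=21, p=21, q=1
  k=1: a=3, p=64, q=3
  k=2: a=15, p=981, q=46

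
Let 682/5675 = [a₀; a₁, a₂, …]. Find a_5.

3

682 = 0·5675 + 682   →  a_0 = 0
5675 = 8·682 + 219   →  a_1 = 8
682 = 3·219 + 25   →  a_2 = 3
219 = 8·25 + 19   →  a_3 = 8
25 = 1·19 + 6   →  a_4 = 1
19 = 3·6 + 1   →  a_5 = 3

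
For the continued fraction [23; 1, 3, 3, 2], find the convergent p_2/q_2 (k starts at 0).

Using pₖ = aₖpₖ₋₁ + pₖ₋₂, qₖ = aₖqₖ₋₁ + qₖ₋₂ (with p₋₁=1, p₋₂=0, q₋₁=0, q₋₂=1):
  k=0: a=23, p=23, q=1
  k=1: a=1, p=24, q=1
  k=2: a=3, p=95, q=4

95/4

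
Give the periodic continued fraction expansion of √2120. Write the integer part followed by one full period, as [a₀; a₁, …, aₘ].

a₀ = ⌊√2120⌋ = 46.
With m₀=0, d₀=1 and mₖ₊₁ = dₖaₖ − mₖ, dₖ₊₁ = (n − mₖ₊₁²)/dₖ, aₖ₊₁ = ⌊(a₀+mₖ₊₁)/dₖ₊₁⌋:
  k=1: m=46, d=4, a=23
  k=2: m=46, d=1, a=92
d=1 and a=2a₀=92 at k=2, so the next step gives (m, d) = (46, 4) again — its k=1 value — and the period has length 2.

[46; 23, 92]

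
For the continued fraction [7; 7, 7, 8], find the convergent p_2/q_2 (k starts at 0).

Using pₖ = aₖpₖ₋₁ + pₖ₋₂, qₖ = aₖqₖ₋₁ + qₖ₋₂ (with p₋₁=1, p₋₂=0, q₋₁=0, q₋₂=1):
  k=0: a=7, p=7, q=1
  k=1: a=7, p=50, q=7
  k=2: a=7, p=357, q=50

357/50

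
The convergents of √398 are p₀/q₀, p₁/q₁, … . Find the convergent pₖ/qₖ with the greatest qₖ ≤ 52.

399/20

√398 = [19; 1, 18, 1, 38, …] (period length 4).
Convergents:
  p_0/q_0 = 19/1
  p_1/q_1 = 20/1
  p_2/q_2 = 379/19
  p_3/q_3 = 399/20
  p_4/q_4 = 15541/779
q_3 = 20 ≤ 52 < 779 = q_4, so the answer is 399/20.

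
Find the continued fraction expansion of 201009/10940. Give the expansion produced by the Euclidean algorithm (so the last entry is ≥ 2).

[18; 2, 1, 2, 12, 3, 2, 15]

201009 = 18·10940 + 4089
10940 = 2·4089 + 2762
4089 = 1·2762 + 1327
2762 = 2·1327 + 108
1327 = 12·108 + 31
108 = 3·31 + 15
31 = 2·15 + 1
15 = 15·1 + 0  (stop)
So 201009/10940 = [18; 2, 1, 2, 12, 3, 2, 15].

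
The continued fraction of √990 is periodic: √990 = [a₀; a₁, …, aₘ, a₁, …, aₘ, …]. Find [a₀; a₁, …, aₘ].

a₀ = ⌊√990⌋ = 31.
With m₀=0, d₀=1 and mₖ₊₁ = dₖaₖ − mₖ, dₖ₊₁ = (n − mₖ₊₁²)/dₖ, aₖ₊₁ = ⌊(a₀+mₖ₊₁)/dₖ₊₁⌋:
  k=1: m=31, d=29, a=2
  k=2: m=27, d=9, a=6
  k=3: m=27, d=29, a=2
  k=4: m=31, d=1, a=62
d=1 and a=2a₀=62 at k=4, so the next step gives (m, d) = (31, 29) again — its k=1 value — and the period has length 4.

[31; 2, 6, 2, 62]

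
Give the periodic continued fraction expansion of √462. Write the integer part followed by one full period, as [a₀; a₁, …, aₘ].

[21; 2, 42]

a₀ = ⌊√462⌋ = 21.
With m₀=0, d₀=1 and mₖ₊₁ = dₖaₖ − mₖ, dₖ₊₁ = (n − mₖ₊₁²)/dₖ, aₖ₊₁ = ⌊(a₀+mₖ₊₁)/dₖ₊₁⌋:
  k=1: m=21, d=21, a=2
  k=2: m=21, d=1, a=42
d=1 and a=2a₀=42 at k=2, so the next step gives (m, d) = (21, 21) again — its k=1 value — and the period has length 2.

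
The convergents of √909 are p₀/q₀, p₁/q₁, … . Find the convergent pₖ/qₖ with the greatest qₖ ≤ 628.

√909 = [30; 6, 1, 2, 6, 2, 1, 6, 60, …] (period length 8).
Convergents:
  p_0/q_0 = 30/1
  p_1/q_1 = 181/6
  p_2/q_2 = 211/7
  p_3/q_3 = 603/20
  p_4/q_4 = 3829/127
  p_5/q_5 = 8261/274
  p_6/q_6 = 12090/401
  p_7/q_7 = 80801/2680
q_6 = 401 ≤ 628 < 2680 = q_7, so the answer is 12090/401.

12090/401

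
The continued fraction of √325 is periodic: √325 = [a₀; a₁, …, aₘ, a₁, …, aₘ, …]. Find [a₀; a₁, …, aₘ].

[18; 36]

a₀ = ⌊√325⌋ = 18.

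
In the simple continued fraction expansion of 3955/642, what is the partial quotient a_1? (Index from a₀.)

3955 = 6·642 + 103   →  a_0 = 6
642 = 6·103 + 24   →  a_1 = 6

6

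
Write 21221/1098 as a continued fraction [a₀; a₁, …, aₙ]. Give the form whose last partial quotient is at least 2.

[19; 3, 17, 10, 2]

21221 = 19*1098 + 359
1098 = 3*359 + 21
359 = 17*21 + 2
21 = 10*2 + 1
2 = 2*1 + 0  (stop)
So 21221/1098 = [19; 3, 17, 10, 2].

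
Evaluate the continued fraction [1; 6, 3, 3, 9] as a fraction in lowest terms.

679/586

Using pₖ = aₖpₖ₋₁ + pₖ₋₂ and qₖ = aₖqₖ₋₁ + qₖ₋₂:
  k=0: a=1, p=1, q=1
  k=1: a=6, p=7, q=6
  k=2: a=3, p=22, q=19
  k=3: a=3, p=73, q=63
  k=4: a=9, p=679, q=586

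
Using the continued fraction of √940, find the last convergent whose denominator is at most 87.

√940 = [30; 1, 1, 1, 14, 1, 1, 1, 60, …] (period length 8).
Convergents:
  p_0/q_0 = 30/1
  p_1/q_1 = 31/1
  p_2/q_2 = 61/2
  p_3/q_3 = 92/3
  p_4/q_4 = 1349/44
  p_5/q_5 = 1441/47
  p_6/q_6 = 2790/91
q_5 = 47 ≤ 87 < 91 = q_6, so the answer is 1441/47.

1441/47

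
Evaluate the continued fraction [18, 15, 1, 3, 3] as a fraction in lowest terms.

3703/205

Using pₖ = aₖpₖ₋₁ + pₖ₋₂ and qₖ = aₖqₖ₋₁ + qₖ₋₂:
  k=0: a=18, p=18, q=1
  k=1: a=15, p=271, q=15
  k=2: a=1, p=289, q=16
  k=3: a=3, p=1138, q=63
  k=4: a=3, p=3703, q=205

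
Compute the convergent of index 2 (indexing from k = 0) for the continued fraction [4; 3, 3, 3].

Using pₖ = aₖpₖ₋₁ + pₖ₋₂, qₖ = aₖqₖ₋₁ + qₖ₋₂ (with p₋₁=1, p₋₂=0, q₋₁=0, q₋₂=1):
  k=0: a=4, p=4, q=1
  k=1: a=3, p=13, q=3
  k=2: a=3, p=43, q=10

43/10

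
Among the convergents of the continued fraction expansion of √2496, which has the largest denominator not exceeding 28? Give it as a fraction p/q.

√2496 = [49; 1, 23, 1, 98, …] (period length 4).
Convergents:
  p_0/q_0 = 49/1
  p_1/q_1 = 50/1
  p_2/q_2 = 1199/24
  p_3/q_3 = 1249/25
  p_4/q_4 = 123601/2474
q_3 = 25 ≤ 28 < 2474 = q_4, so the answer is 1249/25.

1249/25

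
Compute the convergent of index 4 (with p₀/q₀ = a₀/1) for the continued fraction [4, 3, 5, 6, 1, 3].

496/115

Using pₖ = aₖpₖ₋₁ + pₖ₋₂, qₖ = aₖqₖ₋₁ + qₖ₋₂ (with p₋₁=1, p₋₂=0, q₋₁=0, q₋₂=1):
  k=0: a=4, p=4, q=1
  k=1: a=3, p=13, q=3
  k=2: a=5, p=69, q=16
  k=3: a=6, p=427, q=99
  k=4: a=1, p=496, q=115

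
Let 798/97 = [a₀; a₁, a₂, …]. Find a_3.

798 = 8·97 + 22   →  a_0 = 8
97 = 4·22 + 9   →  a_1 = 4
22 = 2·9 + 4   →  a_2 = 2
9 = 2·4 + 1   →  a_3 = 2

2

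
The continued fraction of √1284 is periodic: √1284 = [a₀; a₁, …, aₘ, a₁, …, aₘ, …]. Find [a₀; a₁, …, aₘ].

[35; 1, 4, 1, 70]

a₀ = ⌊√1284⌋ = 35.
With m₀=0, d₀=1 and mₖ₊₁ = dₖaₖ − mₖ, dₖ₊₁ = (n − mₖ₊₁²)/dₖ, aₖ₊₁ = ⌊(a₀+mₖ₊₁)/dₖ₊₁⌋:
  k=1: m=35, d=59, a=1
  k=2: m=24, d=12, a=4
  k=3: m=24, d=59, a=1
  k=4: m=35, d=1, a=70
d=1 and a=2a₀=70 at k=4, so the next step gives (m, d) = (35, 59) again — its k=1 value — and the period has length 4.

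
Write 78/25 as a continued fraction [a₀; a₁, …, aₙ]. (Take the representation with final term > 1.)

78 = 3·25 + 3
25 = 8·3 + 1
3 = 3·1 + 0  (stop)
So 78/25 = [3; 8, 3].

[3; 8, 3]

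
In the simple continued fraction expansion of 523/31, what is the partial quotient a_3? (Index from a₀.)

523 = 16·31 + 27   →  a_0 = 16
31 = 1·27 + 4   →  a_1 = 1
27 = 6·4 + 3   →  a_2 = 6
4 = 1·3 + 1   →  a_3 = 1

1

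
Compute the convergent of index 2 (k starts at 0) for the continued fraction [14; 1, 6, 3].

Using pₖ = aₖpₖ₋₁ + pₖ₋₂, qₖ = aₖqₖ₋₁ + qₖ₋₂ (with p₋₁=1, p₋₂=0, q₋₁=0, q₋₂=1):
  k=0: a=14, p=14, q=1
  k=1: a=1, p=15, q=1
  k=2: a=6, p=104, q=7

104/7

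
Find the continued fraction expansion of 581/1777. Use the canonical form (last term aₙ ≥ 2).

[0; 3, 17, 11, 3]

581 = 0*1777 + 581
1777 = 3*581 + 34
581 = 17*34 + 3
34 = 11*3 + 1
3 = 3*1 + 0  (stop)
So 581/1777 = [0; 3, 17, 11, 3].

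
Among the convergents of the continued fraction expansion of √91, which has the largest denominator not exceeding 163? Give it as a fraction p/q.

√91 = [9; 1, 1, 5, 1, 5, 1, 1, 18, …] (period length 8).
Convergents:
  p_0/q_0 = 9/1
  p_1/q_1 = 10/1
  p_2/q_2 = 19/2
  p_3/q_3 = 105/11
  p_4/q_4 = 124/13
  p_5/q_5 = 725/76
  p_6/q_6 = 849/89
  p_7/q_7 = 1574/165
q_6 = 89 ≤ 163 < 165 = q_7, so the answer is 849/89.

849/89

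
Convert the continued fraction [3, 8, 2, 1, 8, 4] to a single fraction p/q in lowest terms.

Fold from the inside: start with 4/1.
  8 + 1/4 = 33/4
  1 + 4/33 = 37/33
  2 + 33/37 = 107/37
  8 + 37/107 = 893/107
  3 + 107/893 = 2786/893

2786/893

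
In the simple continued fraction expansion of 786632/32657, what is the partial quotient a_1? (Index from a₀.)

11

786632 = 24·32657 + 2864   →  a_0 = 24
32657 = 11·2864 + 1153   →  a_1 = 11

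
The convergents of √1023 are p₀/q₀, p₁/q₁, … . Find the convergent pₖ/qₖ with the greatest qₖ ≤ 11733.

130976/4095

√1023 = [31; 1, 62, …] (period length 2).
Convergents:
  p_0/q_0 = 31/1
  p_1/q_1 = 32/1
  p_2/q_2 = 2015/63
  p_3/q_3 = 2047/64
  p_4/q_4 = 128929/4031
  p_5/q_5 = 130976/4095
  p_6/q_6 = 8249441/257921
q_5 = 4095 ≤ 11733 < 257921 = q_6, so the answer is 130976/4095.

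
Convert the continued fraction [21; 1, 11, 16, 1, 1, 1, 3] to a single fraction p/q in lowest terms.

48371/2207

Using pₖ = aₖpₖ₋₁ + pₖ₋₂ and qₖ = aₖqₖ₋₁ + qₖ₋₂:
  k=0: a=21, p=21, q=1
  k=1: a=1, p=22, q=1
  k=2: a=11, p=263, q=12
  k=3: a=16, p=4230, q=193
  k=4: a=1, p=4493, q=205
  k=5: a=1, p=8723, q=398
  k=6: a=1, p=13216, q=603
  k=7: a=3, p=48371, q=2207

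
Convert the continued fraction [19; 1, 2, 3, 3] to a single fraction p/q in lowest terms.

650/33

Using pₖ = aₖpₖ₋₁ + pₖ₋₂ and qₖ = aₖqₖ₋₁ + qₖ₋₂:
  k=0: a=19, p=19, q=1
  k=1: a=1, p=20, q=1
  k=2: a=2, p=59, q=3
  k=3: a=3, p=197, q=10
  k=4: a=3, p=650, q=33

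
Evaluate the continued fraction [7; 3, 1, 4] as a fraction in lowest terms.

Using pₖ = aₖpₖ₋₁ + pₖ₋₂ and qₖ = aₖqₖ₋₁ + qₖ₋₂:
  k=0: a=7, p=7, q=1
  k=1: a=3, p=22, q=3
  k=2: a=1, p=29, q=4
  k=3: a=4, p=138, q=19

138/19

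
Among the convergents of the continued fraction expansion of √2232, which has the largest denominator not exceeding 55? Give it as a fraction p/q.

√2232 = [47; 4, 10, 4, 94, …] (period length 4).
Convergents:
  p_0/q_0 = 47/1
  p_1/q_1 = 189/4
  p_2/q_2 = 1937/41
  p_3/q_3 = 7937/168
q_2 = 41 ≤ 55 < 168 = q_3, so the answer is 1937/41.

1937/41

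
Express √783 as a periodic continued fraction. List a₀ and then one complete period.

[27; 1, 54]

a₀ = ⌊√783⌋ = 27.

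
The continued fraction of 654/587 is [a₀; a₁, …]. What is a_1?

8

654 = 1·587 + 67   →  a_0 = 1
587 = 8·67 + 51   →  a_1 = 8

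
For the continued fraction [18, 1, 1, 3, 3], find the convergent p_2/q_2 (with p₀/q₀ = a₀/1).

37/2

Using pₖ = aₖpₖ₋₁ + pₖ₋₂, qₖ = aₖqₖ₋₁ + qₖ₋₂ (with p₋₁=1, p₋₂=0, q₋₁=0, q₋₂=1):
  k=0: a=18, p=18, q=1
  k=1: a=1, p=19, q=1
  k=2: a=1, p=37, q=2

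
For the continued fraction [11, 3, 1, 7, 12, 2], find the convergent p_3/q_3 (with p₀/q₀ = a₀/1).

Using pₖ = aₖpₖ₋₁ + pₖ₋₂, qₖ = aₖqₖ₋₁ + qₖ₋₂ (with p₋₁=1, p₋₂=0, q₋₁=0, q₋₂=1):
  k=0: a=11, p=11, q=1
  k=1: a=3, p=34, q=3
  k=2: a=1, p=45, q=4
  k=3: a=7, p=349, q=31

349/31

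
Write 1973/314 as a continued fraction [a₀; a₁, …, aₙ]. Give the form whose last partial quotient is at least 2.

[6; 3, 1, 1, 8, 2, 2]

1973 = 6*314 + 89
314 = 3*89 + 47
89 = 1*47 + 42
47 = 1*42 + 5
42 = 8*5 + 2
5 = 2*2 + 1
2 = 2*1 + 0  (stop)
So 1973/314 = [6; 3, 1, 1, 8, 2, 2].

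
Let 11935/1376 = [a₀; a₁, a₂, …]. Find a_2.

11935 = 8·1376 + 927   →  a_0 = 8
1376 = 1·927 + 449   →  a_1 = 1
927 = 2·449 + 29   →  a_2 = 2

2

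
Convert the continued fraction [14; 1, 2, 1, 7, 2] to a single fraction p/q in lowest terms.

973/66

Using pₖ = aₖpₖ₋₁ + pₖ₋₂ and qₖ = aₖqₖ₋₁ + qₖ₋₂:
  k=0: a=14, p=14, q=1
  k=1: a=1, p=15, q=1
  k=2: a=2, p=44, q=3
  k=3: a=1, p=59, q=4
  k=4: a=7, p=457, q=31
  k=5: a=2, p=973, q=66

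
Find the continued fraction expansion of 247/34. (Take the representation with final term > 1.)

[7; 3, 1, 3, 2]

247 = 7*34 + 9
34 = 3*9 + 7
9 = 1*7 + 2
7 = 3*2 + 1
2 = 2*1 + 0  (stop)
So 247/34 = [7; 3, 1, 3, 2].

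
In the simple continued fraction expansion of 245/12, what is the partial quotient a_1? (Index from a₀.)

2

245 = 20·12 + 5   →  a_0 = 20
12 = 2·5 + 2   →  a_1 = 2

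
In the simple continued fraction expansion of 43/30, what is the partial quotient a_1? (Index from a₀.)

2

43 = 1·30 + 13   →  a_0 = 1
30 = 2·13 + 4   →  a_1 = 2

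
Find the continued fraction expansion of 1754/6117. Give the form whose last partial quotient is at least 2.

[0; 3, 2, 19, 2, 3, 6]

1754 = 0·6117 + 1754
6117 = 3·1754 + 855
1754 = 2·855 + 44
855 = 19·44 + 19
44 = 2·19 + 6
19 = 3·6 + 1
6 = 6·1 + 0  (stop)
So 1754/6117 = [0; 3, 2, 19, 2, 3, 6].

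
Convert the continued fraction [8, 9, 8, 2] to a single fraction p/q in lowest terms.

1257/155

Using pₖ = aₖpₖ₋₁ + pₖ₋₂ and qₖ = aₖqₖ₋₁ + qₖ₋₂:
  k=0: a=8, p=8, q=1
  k=1: a=9, p=73, q=9
  k=2: a=8, p=592, q=73
  k=3: a=2, p=1257, q=155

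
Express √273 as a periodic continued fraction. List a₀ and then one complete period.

a₀ = ⌊√273⌋ = 16.

[16; 1, 1, 10, 1, 1, 32]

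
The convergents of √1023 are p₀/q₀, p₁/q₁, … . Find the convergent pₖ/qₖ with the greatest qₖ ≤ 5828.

√1023 = [31; 1, 62, …] (period length 2).
Convergents:
  p_0/q_0 = 31/1
  p_1/q_1 = 32/1
  p_2/q_2 = 2015/63
  p_3/q_3 = 2047/64
  p_4/q_4 = 128929/4031
  p_5/q_5 = 130976/4095
  p_6/q_6 = 8249441/257921
q_5 = 4095 ≤ 5828 < 257921 = q_6, so the answer is 130976/4095.

130976/4095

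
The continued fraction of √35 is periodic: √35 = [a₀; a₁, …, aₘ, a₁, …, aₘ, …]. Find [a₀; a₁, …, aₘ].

[5; 1, 10]

a₀ = ⌊√35⌋ = 5.
With m₀=0, d₀=1 and mₖ₊₁ = dₖaₖ − mₖ, dₖ₊₁ = (n − mₖ₊₁²)/dₖ, aₖ₊₁ = ⌊(a₀+mₖ₊₁)/dₖ₊₁⌋:
  k=1: m=5, d=10, a=1
  k=2: m=5, d=1, a=10
d=1 and a=2a₀=10 at k=2, so the next step gives (m, d) = (5, 10) again — its k=1 value — and the period has length 2.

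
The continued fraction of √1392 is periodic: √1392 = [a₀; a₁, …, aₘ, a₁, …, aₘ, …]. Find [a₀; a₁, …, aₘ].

a₀ = ⌊√1392⌋ = 37.
With m₀=0, d₀=1 and mₖ₊₁ = dₖaₖ − mₖ, dₖ₊₁ = (n − mₖ₊₁²)/dₖ, aₖ₊₁ = ⌊(a₀+mₖ₊₁)/dₖ₊₁⌋:
  k=1: m=37, d=23, a=3
  k=2: m=32, d=16, a=4
  k=3: m=32, d=23, a=3
  k=4: m=37, d=1, a=74
d=1 and a=2a₀=74 at k=4, so the next step gives (m, d) = (37, 23) again — its k=1 value — and the period has length 4.

[37; 3, 4, 3, 74]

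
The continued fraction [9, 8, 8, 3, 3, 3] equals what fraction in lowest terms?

20299/2225

Fold from the inside: start with 3/1.
  3 + 1/3 = 10/3
  3 + 3/10 = 33/10
  8 + 10/33 = 274/33
  8 + 33/274 = 2225/274
  9 + 274/2225 = 20299/2225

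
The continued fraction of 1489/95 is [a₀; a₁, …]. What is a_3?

1489 = 15·95 + 64   →  a_0 = 15
95 = 1·64 + 31   →  a_1 = 1
64 = 2·31 + 2   →  a_2 = 2
31 = 15·2 + 1   →  a_3 = 15

15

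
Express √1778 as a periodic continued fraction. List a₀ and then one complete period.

a₀ = ⌊√1778⌋ = 42.
With m₀=0, d₀=1 and mₖ₊₁ = dₖaₖ − mₖ, dₖ₊₁ = (n − mₖ₊₁²)/dₖ, aₖ₊₁ = ⌊(a₀+mₖ₊₁)/dₖ₊₁⌋:
  k=1: m=42, d=14, a=6
  k=2: m=42, d=1, a=84
d=1 and a=2a₀=84 at k=2, so the next step gives (m, d) = (42, 14) again — its k=1 value — and the period has length 2.

[42; 6, 84]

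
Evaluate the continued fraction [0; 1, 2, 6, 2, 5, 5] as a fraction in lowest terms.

793/1161

Using pₖ = aₖpₖ₋₁ + pₖ₋₂ and qₖ = aₖqₖ₋₁ + qₖ₋₂:
  k=0: a=0, p=0, q=1
  k=1: a=1, p=1, q=1
  k=2: a=2, p=2, q=3
  k=3: a=6, p=13, q=19
  k=4: a=2, p=28, q=41
  k=5: a=5, p=153, q=224
  k=6: a=5, p=793, q=1161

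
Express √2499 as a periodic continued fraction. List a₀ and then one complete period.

a₀ = ⌊√2499⌋ = 49.

[49; 1, 98]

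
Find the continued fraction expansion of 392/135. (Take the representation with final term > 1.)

[2; 1, 9, 2, 1, 1, 2]

392 = 2×135 + 122
135 = 1×122 + 13
122 = 9×13 + 5
13 = 2×5 + 3
5 = 1×3 + 2
3 = 1×2 + 1
2 = 2×1 + 0  (stop)
So 392/135 = [2; 1, 9, 2, 1, 1, 2].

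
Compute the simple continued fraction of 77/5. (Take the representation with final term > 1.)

[15; 2, 2]

77 = 15·5 + 2
5 = 2·2 + 1
2 = 2·1 + 0  (stop)
So 77/5 = [15; 2, 2].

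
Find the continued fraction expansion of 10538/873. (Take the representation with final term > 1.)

10538 = 12*873 + 62
873 = 14*62 + 5
62 = 12*5 + 2
5 = 2*2 + 1
2 = 2*1 + 0  (stop)
So 10538/873 = [12; 14, 12, 2, 2].

[12; 14, 12, 2, 2]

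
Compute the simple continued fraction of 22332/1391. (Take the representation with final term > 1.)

[16; 18, 3, 3, 3, 2]

22332 = 16×1391 + 76
1391 = 18×76 + 23
76 = 3×23 + 7
23 = 3×7 + 2
7 = 3×2 + 1
2 = 2×1 + 0  (stop)
So 22332/1391 = [16; 18, 3, 3, 3, 2].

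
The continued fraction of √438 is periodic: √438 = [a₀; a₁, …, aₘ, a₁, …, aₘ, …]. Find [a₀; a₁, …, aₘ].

a₀ = ⌊√438⌋ = 20.
With m₀=0, d₀=1 and mₖ₊₁ = dₖaₖ − mₖ, dₖ₊₁ = (n − mₖ₊₁²)/dₖ, aₖ₊₁ = ⌊(a₀+mₖ₊₁)/dₖ₊₁⌋:
  k=1: m=20, d=38, a=1
  k=2: m=18, d=3, a=12
  k=3: m=18, d=38, a=1
  k=4: m=20, d=1, a=40
d=1 and a=2a₀=40 at k=4, so the next step gives (m, d) = (20, 38) again — its k=1 value — and the period has length 4.

[20; 1, 12, 1, 40]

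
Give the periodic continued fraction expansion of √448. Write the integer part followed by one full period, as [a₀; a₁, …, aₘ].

a₀ = ⌊√448⌋ = 21.
With m₀=0, d₀=1 and mₖ₊₁ = dₖaₖ − mₖ, dₖ₊₁ = (n − mₖ₊₁²)/dₖ, aₖ₊₁ = ⌊(a₀+mₖ₊₁)/dₖ₊₁⌋:
  k=1: m=21, d=7, a=6
  k=2: m=21, d=1, a=42
d=1 and a=2a₀=42 at k=2, so the next step gives (m, d) = (21, 7) again — its k=1 value — and the period has length 2.

[21; 6, 42]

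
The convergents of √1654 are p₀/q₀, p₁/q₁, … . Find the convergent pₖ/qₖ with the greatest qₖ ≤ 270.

9964/245

√1654 = [40; 1, 2, 40, 2, 1, 80, …] (period length 6).
Convergents:
  p_0/q_0 = 40/1
  p_1/q_1 = 41/1
  p_2/q_2 = 122/3
  p_3/q_3 = 4921/121
  p_4/q_4 = 9964/245
  p_5/q_5 = 14885/366
q_4 = 245 ≤ 270 < 366 = q_5, so the answer is 9964/245.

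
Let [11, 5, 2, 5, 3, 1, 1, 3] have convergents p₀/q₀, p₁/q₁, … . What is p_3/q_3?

Using pₖ = aₖpₖ₋₁ + pₖ₋₂, qₖ = aₖqₖ₋₁ + qₖ₋₂ (with p₋₁=1, p₋₂=0, q₋₁=0, q₋₂=1):
  k=0: a=11, p=11, q=1
  k=1: a=5, p=56, q=5
  k=2: a=2, p=123, q=11
  k=3: a=5, p=671, q=60

671/60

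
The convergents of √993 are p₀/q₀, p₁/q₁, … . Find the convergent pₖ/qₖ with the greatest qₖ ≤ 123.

√993 = [31; 1, 1, 20, 1, 1, 62, …] (period length 6).
Convergents:
  p_0/q_0 = 31/1
  p_1/q_1 = 32/1
  p_2/q_2 = 63/2
  p_3/q_3 = 1292/41
  p_4/q_4 = 1355/43
  p_5/q_5 = 2647/84
  p_6/q_6 = 165469/5251
q_5 = 84 ≤ 123 < 5251 = q_6, so the answer is 2647/84.

2647/84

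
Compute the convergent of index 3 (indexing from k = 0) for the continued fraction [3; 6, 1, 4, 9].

107/34

Using pₖ = aₖpₖ₋₁ + pₖ₋₂, qₖ = aₖqₖ₋₁ + qₖ₋₂ (with p₋₁=1, p₋₂=0, q₋₁=0, q₋₂=1):
  k=0: a=3, p=3, q=1
  k=1: a=6, p=19, q=6
  k=2: a=1, p=22, q=7
  k=3: a=4, p=107, q=34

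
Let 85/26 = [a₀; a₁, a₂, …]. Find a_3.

85 = 3·26 + 7   →  a_0 = 3
26 = 3·7 + 5   →  a_1 = 3
7 = 1·5 + 2   →  a_2 = 1
5 = 2·2 + 1   →  a_3 = 2

2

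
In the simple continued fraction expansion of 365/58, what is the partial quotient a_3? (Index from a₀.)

365 = 6·58 + 17   →  a_0 = 6
58 = 3·17 + 7   →  a_1 = 3
17 = 2·7 + 3   →  a_2 = 2
7 = 2·3 + 1   →  a_3 = 2

2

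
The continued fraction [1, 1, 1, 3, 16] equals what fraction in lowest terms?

Fold from the inside: start with 16/1.
  3 + 1/16 = 49/16
  1 + 16/49 = 65/49
  1 + 49/65 = 114/65
  1 + 65/114 = 179/114

179/114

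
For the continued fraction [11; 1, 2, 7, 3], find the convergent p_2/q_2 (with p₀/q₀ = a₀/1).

Using pₖ = aₖpₖ₋₁ + pₖ₋₂, qₖ = aₖqₖ₋₁ + qₖ₋₂ (with p₋₁=1, p₋₂=0, q₋₁=0, q₋₂=1):
  k=0: a=11, p=11, q=1
  k=1: a=1, p=12, q=1
  k=2: a=2, p=35, q=3

35/3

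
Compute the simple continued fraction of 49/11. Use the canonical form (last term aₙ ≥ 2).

49 = 4*11 + 5
11 = 2*5 + 1
5 = 5*1 + 0  (stop)
So 49/11 = [4; 2, 5].

[4; 2, 5]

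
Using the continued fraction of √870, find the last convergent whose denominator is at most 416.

√870 = [29; 2, 58, …] (period length 2).
Convergents:
  p_0/q_0 = 29/1
  p_1/q_1 = 59/2
  p_2/q_2 = 3451/117
  p_3/q_3 = 6961/236
  p_4/q_4 = 407189/13805
q_3 = 236 ≤ 416 < 13805 = q_4, so the answer is 6961/236.

6961/236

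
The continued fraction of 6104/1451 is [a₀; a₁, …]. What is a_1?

4

6104 = 4·1451 + 300   →  a_0 = 4
1451 = 4·300 + 251   →  a_1 = 4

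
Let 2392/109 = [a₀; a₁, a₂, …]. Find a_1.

1

2392 = 21·109 + 103   →  a_0 = 21
109 = 1·103 + 6   →  a_1 = 1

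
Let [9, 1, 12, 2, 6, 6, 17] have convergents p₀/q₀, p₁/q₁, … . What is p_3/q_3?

Using pₖ = aₖpₖ₋₁ + pₖ₋₂, qₖ = aₖqₖ₋₁ + qₖ₋₂ (with p₋₁=1, p₋₂=0, q₋₁=0, q₋₂=1):
  k=0: a=9, p=9, q=1
  k=1: a=1, p=10, q=1
  k=2: a=12, p=129, q=13
  k=3: a=2, p=268, q=27

268/27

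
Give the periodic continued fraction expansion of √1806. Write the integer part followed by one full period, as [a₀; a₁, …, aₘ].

[42; 2, 84]

a₀ = ⌊√1806⌋ = 42.
With m₀=0, d₀=1 and mₖ₊₁ = dₖaₖ − mₖ, dₖ₊₁ = (n − mₖ₊₁²)/dₖ, aₖ₊₁ = ⌊(a₀+mₖ₊₁)/dₖ₊₁⌋:
  k=1: m=42, d=42, a=2
  k=2: m=42, d=1, a=84
d=1 and a=2a₀=84 at k=2, so the next step gives (m, d) = (42, 42) again — its k=1 value — and the period has length 2.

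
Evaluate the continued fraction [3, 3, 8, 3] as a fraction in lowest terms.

259/78

Using pₖ = aₖpₖ₋₁ + pₖ₋₂ and qₖ = aₖqₖ₋₁ + qₖ₋₂:
  k=0: a=3, p=3, q=1
  k=1: a=3, p=10, q=3
  k=2: a=8, p=83, q=25
  k=3: a=3, p=259, q=78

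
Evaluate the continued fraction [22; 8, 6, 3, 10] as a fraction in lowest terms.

35374/1599

Using pₖ = aₖpₖ₋₁ + pₖ₋₂ and qₖ = aₖqₖ₋₁ + qₖ₋₂:
  k=0: a=22, p=22, q=1
  k=1: a=8, p=177, q=8
  k=2: a=6, p=1084, q=49
  k=3: a=3, p=3429, q=155
  k=4: a=10, p=35374, q=1599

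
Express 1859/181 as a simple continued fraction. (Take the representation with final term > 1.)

[10; 3, 1, 2, 3, 1, 3]

1859 = 10*181 + 49
181 = 3*49 + 34
49 = 1*34 + 15
34 = 2*15 + 4
15 = 3*4 + 3
4 = 1*3 + 1
3 = 3*1 + 0  (stop)
So 1859/181 = [10; 3, 1, 2, 3, 1, 3].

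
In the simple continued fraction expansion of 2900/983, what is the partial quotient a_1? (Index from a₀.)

1

2900 = 2·983 + 934   →  a_0 = 2
983 = 1·934 + 49   →  a_1 = 1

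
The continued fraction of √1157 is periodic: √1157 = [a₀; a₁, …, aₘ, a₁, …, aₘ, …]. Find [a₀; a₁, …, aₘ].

a₀ = ⌊√1157⌋ = 34.
With m₀=0, d₀=1 and mₖ₊₁ = dₖaₖ − mₖ, dₖ₊₁ = (n − mₖ₊₁²)/dₖ, aₖ₊₁ = ⌊(a₀+mₖ₊₁)/dₖ₊₁⌋:
  k=1: m=34, d=1, a=68
d=1 and a=2a₀=68 at k=1, so the next step gives (m, d) = (34, 1) again — its k=1 value — and the period has length 1.

[34; 68]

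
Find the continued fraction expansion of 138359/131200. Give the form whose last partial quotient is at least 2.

[1; 18, 3, 16, 8, 18]

138359 = 1*131200 + 7159
131200 = 18*7159 + 2338
7159 = 3*2338 + 145
2338 = 16*145 + 18
145 = 8*18 + 1
18 = 18*1 + 0  (stop)
So 138359/131200 = [1; 18, 3, 16, 8, 18].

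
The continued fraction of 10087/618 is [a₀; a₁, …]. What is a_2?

9

10087 = 16·618 + 199   →  a_0 = 16
618 = 3·199 + 21   →  a_1 = 3
199 = 9·21 + 10   →  a_2 = 9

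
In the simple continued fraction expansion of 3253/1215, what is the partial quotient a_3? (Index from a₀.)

10

3253 = 2·1215 + 823   →  a_0 = 2
1215 = 1·823 + 392   →  a_1 = 1
823 = 2·392 + 39   →  a_2 = 2
392 = 10·39 + 2   →  a_3 = 10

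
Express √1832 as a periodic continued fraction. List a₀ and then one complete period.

a₀ = ⌊√1832⌋ = 42.
With m₀=0, d₀=1 and mₖ₊₁ = dₖaₖ − mₖ, dₖ₊₁ = (n − mₖ₊₁²)/dₖ, aₖ₊₁ = ⌊(a₀+mₖ₊₁)/dₖ₊₁⌋:
  k=1: m=42, d=68, a=1
  k=2: m=26, d=17, a=4
  k=3: m=42, d=4, a=21
  k=4: m=42, d=17, a=4
  k=5: m=26, d=68, a=1
  k=6: m=42, d=1, a=84
d=1 and a=2a₀=84 at k=6, so the next step gives (m, d) = (42, 68) again — its k=1 value — and the period has length 6.

[42; 1, 4, 21, 4, 1, 84]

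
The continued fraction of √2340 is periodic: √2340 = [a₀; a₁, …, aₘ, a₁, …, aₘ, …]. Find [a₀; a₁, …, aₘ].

[48; 2, 1, 2, 10, 2, 1, 2, 96]

a₀ = ⌊√2340⌋ = 48.
With m₀=0, d₀=1 and mₖ₊₁ = dₖaₖ − mₖ, dₖ₊₁ = (n − mₖ₊₁²)/dₖ, aₖ₊₁ = ⌊(a₀+mₖ₊₁)/dₖ₊₁⌋:
  k=1: m=48, d=36, a=2
  k=2: m=24, d=49, a=1
  k=3: m=25, d=35, a=2
  k=4: m=45, d=9, a=10
  k=5: m=45, d=35, a=2
  k=6: m=25, d=49, a=1
  k=7: m=24, d=36, a=2
  k=8: m=48, d=1, a=96
d=1 and a=2a₀=96 at k=8, so the next step gives (m, d) = (48, 36) again — its k=1 value — and the period has length 8.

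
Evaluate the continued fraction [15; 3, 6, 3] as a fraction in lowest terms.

919/60

Fold from the inside: start with 3/1.
  6 + 1/3 = 19/3
  3 + 3/19 = 60/19
  15 + 19/60 = 919/60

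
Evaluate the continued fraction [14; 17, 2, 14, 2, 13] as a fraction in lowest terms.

Using pₖ = aₖpₖ₋₁ + pₖ₋₂ and qₖ = aₖqₖ₋₁ + qₖ₋₂:
  k=0: a=14, p=14, q=1
  k=1: a=17, p=239, q=17
  k=2: a=2, p=492, q=35
  k=3: a=14, p=7127, q=507
  k=4: a=2, p=14746, q=1049
  k=5: a=13, p=198825, q=14144

198825/14144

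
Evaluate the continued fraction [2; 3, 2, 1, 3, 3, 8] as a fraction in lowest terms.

Using pₖ = aₖpₖ₋₁ + pₖ₋₂ and qₖ = aₖqₖ₋₁ + qₖ₋₂:
  k=0: a=2, p=2, q=1
  k=1: a=3, p=7, q=3
  k=2: a=2, p=16, q=7
  k=3: a=1, p=23, q=10
  k=4: a=3, p=85, q=37
  k=5: a=3, p=278, q=121
  k=6: a=8, p=2309, q=1005

2309/1005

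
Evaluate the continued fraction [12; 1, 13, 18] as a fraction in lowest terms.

Using pₖ = aₖpₖ₋₁ + pₖ₋₂ and qₖ = aₖqₖ₋₁ + qₖ₋₂:
  k=0: a=12, p=12, q=1
  k=1: a=1, p=13, q=1
  k=2: a=13, p=181, q=14
  k=3: a=18, p=3271, q=253

3271/253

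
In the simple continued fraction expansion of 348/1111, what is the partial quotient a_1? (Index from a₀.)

348 = 0·1111 + 348   →  a_0 = 0
1111 = 3·348 + 67   →  a_1 = 3

3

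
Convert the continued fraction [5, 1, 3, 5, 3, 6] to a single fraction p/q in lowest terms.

2437/423

Using pₖ = aₖpₖ₋₁ + pₖ₋₂ and qₖ = aₖqₖ₋₁ + qₖ₋₂:
  k=0: a=5, p=5, q=1
  k=1: a=1, p=6, q=1
  k=2: a=3, p=23, q=4
  k=3: a=5, p=121, q=21
  k=4: a=3, p=386, q=67
  k=5: a=6, p=2437, q=423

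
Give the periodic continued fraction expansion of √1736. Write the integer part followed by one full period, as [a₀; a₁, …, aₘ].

a₀ = ⌊√1736⌋ = 41.
With m₀=0, d₀=1 and mₖ₊₁ = dₖaₖ − mₖ, dₖ₊₁ = (n − mₖ₊₁²)/dₖ, aₖ₊₁ = ⌊(a₀+mₖ₊₁)/dₖ₊₁⌋:
  k=1: m=41, d=55, a=1
  k=2: m=14, d=28, a=1
  k=3: m=14, d=55, a=1
  k=4: m=41, d=1, a=82
d=1 and a=2a₀=82 at k=4, so the next step gives (m, d) = (41, 55) again — its k=1 value — and the period has length 4.

[41; 1, 1, 1, 82]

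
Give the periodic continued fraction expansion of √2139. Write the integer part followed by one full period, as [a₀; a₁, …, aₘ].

[46; 4, 92]

a₀ = ⌊√2139⌋ = 46.
With m₀=0, d₀=1 and mₖ₊₁ = dₖaₖ − mₖ, dₖ₊₁ = (n − mₖ₊₁²)/dₖ, aₖ₊₁ = ⌊(a₀+mₖ₊₁)/dₖ₊₁⌋:
  k=1: m=46, d=23, a=4
  k=2: m=46, d=1, a=92
d=1 and a=2a₀=92 at k=2, so the next step gives (m, d) = (46, 23) again — its k=1 value — and the period has length 2.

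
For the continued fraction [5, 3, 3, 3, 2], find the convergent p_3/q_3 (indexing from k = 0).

Using pₖ = aₖpₖ₋₁ + pₖ₋₂, qₖ = aₖqₖ₋₁ + qₖ₋₂ (with p₋₁=1, p₋₂=0, q₋₁=0, q₋₂=1):
  k=0: a=5, p=5, q=1
  k=1: a=3, p=16, q=3
  k=2: a=3, p=53, q=10
  k=3: a=3, p=175, q=33

175/33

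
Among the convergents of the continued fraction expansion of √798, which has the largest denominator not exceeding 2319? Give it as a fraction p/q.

√798 = [28; 4, 56, …] (period length 2).
Convergents:
  p_0/q_0 = 28/1
  p_1/q_1 = 113/4
  p_2/q_2 = 6356/225
  p_3/q_3 = 25537/904
  p_4/q_4 = 1436428/50849
q_3 = 904 ≤ 2319 < 50849 = q_4, so the answer is 25537/904.

25537/904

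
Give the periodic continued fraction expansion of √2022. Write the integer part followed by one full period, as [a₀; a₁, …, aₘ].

[44; 1, 28, 1, 88]

a₀ = ⌊√2022⌋ = 44.
With m₀=0, d₀=1 and mₖ₊₁ = dₖaₖ − mₖ, dₖ₊₁ = (n − mₖ₊₁²)/dₖ, aₖ₊₁ = ⌊(a₀+mₖ₊₁)/dₖ₊₁⌋:
  k=1: m=44, d=86, a=1
  k=2: m=42, d=3, a=28
  k=3: m=42, d=86, a=1
  k=4: m=44, d=1, a=88
d=1 and a=2a₀=88 at k=4, so the next step gives (m, d) = (44, 86) again — its k=1 value — and the period has length 4.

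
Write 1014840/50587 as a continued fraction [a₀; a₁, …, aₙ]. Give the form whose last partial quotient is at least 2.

[20; 16, 3, 7, 9, 1, 13]

1014840 = 20×50587 + 3100
50587 = 16×3100 + 987
3100 = 3×987 + 139
987 = 7×139 + 14
139 = 9×14 + 13
14 = 1×13 + 1
13 = 13×1 + 0  (stop)
So 1014840/50587 = [20; 16, 3, 7, 9, 1, 13].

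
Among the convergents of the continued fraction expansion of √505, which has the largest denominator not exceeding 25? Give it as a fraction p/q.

√505 = [22; 2, 8, 2, 44, …] (period length 4).
Convergents:
  p_0/q_0 = 22/1
  p_1/q_1 = 45/2
  p_2/q_2 = 382/17
  p_3/q_3 = 809/36
q_2 = 17 ≤ 25 < 36 = q_3, so the answer is 382/17.

382/17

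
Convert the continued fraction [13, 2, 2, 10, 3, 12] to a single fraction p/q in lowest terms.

26593/1984

Using pₖ = aₖpₖ₋₁ + pₖ₋₂ and qₖ = aₖqₖ₋₁ + qₖ₋₂:
  k=0: a=13, p=13, q=1
  k=1: a=2, p=27, q=2
  k=2: a=2, p=67, q=5
  k=3: a=10, p=697, q=52
  k=4: a=3, p=2158, q=161
  k=5: a=12, p=26593, q=1984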